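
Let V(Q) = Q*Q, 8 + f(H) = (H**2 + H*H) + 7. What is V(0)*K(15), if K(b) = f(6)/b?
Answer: 0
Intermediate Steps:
f(H) = -1 + 2*H**2 (f(H) = -8 + ((H**2 + H*H) + 7) = -8 + ((H**2 + H**2) + 7) = -8 + (2*H**2 + 7) = -8 + (7 + 2*H**2) = -1 + 2*H**2)
V(Q) = Q**2
K(b) = 71/b (K(b) = (-1 + 2*6**2)/b = (-1 + 2*36)/b = (-1 + 72)/b = 71/b)
V(0)*K(15) = 0**2*(71/15) = 0*(71*(1/15)) = 0*(71/15) = 0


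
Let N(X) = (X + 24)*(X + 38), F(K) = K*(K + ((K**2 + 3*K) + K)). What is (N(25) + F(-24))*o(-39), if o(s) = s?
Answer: 306423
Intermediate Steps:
F(K) = K*(K**2 + 5*K) (F(K) = K*(K + (K**2 + 4*K)) = K*(K**2 + 5*K))
N(X) = (24 + X)*(38 + X)
(N(25) + F(-24))*o(-39) = ((912 + 25**2 + 62*25) + (-24)**2*(5 - 24))*(-39) = ((912 + 625 + 1550) + 576*(-19))*(-39) = (3087 - 10944)*(-39) = -7857*(-39) = 306423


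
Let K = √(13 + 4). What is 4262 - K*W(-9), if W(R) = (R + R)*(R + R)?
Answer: 4262 - 324*√17 ≈ 2926.1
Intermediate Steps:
W(R) = 4*R² (W(R) = (2*R)*(2*R) = 4*R²)
K = √17 ≈ 4.1231
4262 - K*W(-9) = 4262 - √17*4*(-9)² = 4262 - √17*4*81 = 4262 - √17*324 = 4262 - 324*√17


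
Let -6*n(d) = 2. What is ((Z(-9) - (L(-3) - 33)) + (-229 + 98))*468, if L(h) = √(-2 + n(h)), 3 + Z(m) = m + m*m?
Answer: -13572 - 156*I*√21 ≈ -13572.0 - 714.88*I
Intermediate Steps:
n(d) = -⅓ (n(d) = -⅙*2 = -⅓)
Z(m) = -3 + m + m² (Z(m) = -3 + (m + m*m) = -3 + (m + m²) = -3 + m + m²)
L(h) = I*√21/3 (L(h) = √(-2 - ⅓) = √(-7/3) = I*√21/3)
((Z(-9) - (L(-3) - 33)) + (-229 + 98))*468 = (((-3 - 9 + (-9)²) - (I*√21/3 - 33)) + (-229 + 98))*468 = (((-3 - 9 + 81) - (-33 + I*√21/3)) - 131)*468 = ((69 + (33 - I*√21/3)) - 131)*468 = ((102 - I*√21/3) - 131)*468 = (-29 - I*√21/3)*468 = -13572 - 156*I*√21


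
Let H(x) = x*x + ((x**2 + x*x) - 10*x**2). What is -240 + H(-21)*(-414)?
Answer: 1277778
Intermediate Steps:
H(x) = -7*x**2 (H(x) = x**2 + ((x**2 + x**2) - 10*x**2) = x**2 + (2*x**2 - 10*x**2) = x**2 - 8*x**2 = -7*x**2)
-240 + H(-21)*(-414) = -240 - 7*(-21)**2*(-414) = -240 - 7*441*(-414) = -240 - 3087*(-414) = -240 + 1278018 = 1277778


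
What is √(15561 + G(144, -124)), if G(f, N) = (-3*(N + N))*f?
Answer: 3*√13633 ≈ 350.28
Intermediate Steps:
G(f, N) = -6*N*f (G(f, N) = (-6*N)*f = -6*N*f)
√(15561 + G(144, -124)) = √(15561 - 6*(-124)*144) = √(15561 + 107136) = √122697 = 3*√13633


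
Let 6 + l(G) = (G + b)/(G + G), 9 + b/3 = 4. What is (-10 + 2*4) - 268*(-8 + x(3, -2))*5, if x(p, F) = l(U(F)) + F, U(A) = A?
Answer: 15743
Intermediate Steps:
b = -15 (b = -27 + 3*4 = -27 + 12 = -15)
l(G) = -6 + (-15 + G)/(2*G) (l(G) = -6 + (G - 15)/(G + G) = -6 + (-15 + G)/((2*G)) = -6 + (-15 + G)*(1/(2*G)) = -6 + (-15 + G)/(2*G))
x(p, F) = F + (-15 - 11*F)/(2*F) (x(p, F) = (-15 - 11*F)/(2*F) + F = F + (-15 - 11*F)/(2*F))
(-10 + 2*4) - 268*(-8 + x(3, -2))*5 = (-10 + 2*4) - 268*(-8 + (-11/2 - 2 - 15/2/(-2)))*5 = (-10 + 8) - 268*(-8 + (-11/2 - 2 - 15/2*(-1/2)))*5 = -2 - 268*(-8 + (-11/2 - 2 + 15/4))*5 = -2 - 268*(-8 - 15/4)*5 = -2 - (-3149)*5 = -2 - 268*(-235/4) = -2 + 15745 = 15743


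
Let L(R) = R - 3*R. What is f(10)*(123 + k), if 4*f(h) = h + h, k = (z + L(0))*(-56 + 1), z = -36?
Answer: 10515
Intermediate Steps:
L(R) = -2*R
k = 1980 (k = (-36 - 2*0)*(-56 + 1) = (-36 + 0)*(-55) = -36*(-55) = 1980)
f(h) = h/2 (f(h) = (h + h)/4 = (2*h)/4 = h/2)
f(10)*(123 + k) = ((1/2)*10)*(123 + 1980) = 5*2103 = 10515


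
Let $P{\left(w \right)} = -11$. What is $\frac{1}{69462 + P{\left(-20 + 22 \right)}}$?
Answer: $\frac{1}{69451} \approx 1.4399 \cdot 10^{-5}$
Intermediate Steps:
$\frac{1}{69462 + P{\left(-20 + 22 \right)}} = \frac{1}{69462 - 11} = \frac{1}{69451}$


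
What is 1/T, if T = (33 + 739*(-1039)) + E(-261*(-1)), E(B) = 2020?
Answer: -1/765768 ≈ -1.3059e-6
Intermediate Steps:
T = -765768 (T = (33 + 739*(-1039)) + 2020 = (33 - 767821) + 2020 = -767788 + 2020 = -765768)
1/T = 1/(-765768) = -1/765768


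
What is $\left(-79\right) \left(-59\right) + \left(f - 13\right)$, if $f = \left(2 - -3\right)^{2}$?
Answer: $4673$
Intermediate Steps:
$f = 25$ ($f = \left(2 + \left(-2 + 5\right)\right)^{2} = \left(2 + 3\right)^{2} = 5^{2} = 25$)
$\left(-79\right) \left(-59\right) + \left(f - 13\right) = \left(-79\right) \left(-59\right) + \left(25 - 13\right) = 4661 + 12 = 4673$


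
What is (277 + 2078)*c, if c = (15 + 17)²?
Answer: 2411520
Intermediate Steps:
c = 1024 (c = 32² = 1024)
(277 + 2078)*c = (277 + 2078)*1024 = 2355*1024 = 2411520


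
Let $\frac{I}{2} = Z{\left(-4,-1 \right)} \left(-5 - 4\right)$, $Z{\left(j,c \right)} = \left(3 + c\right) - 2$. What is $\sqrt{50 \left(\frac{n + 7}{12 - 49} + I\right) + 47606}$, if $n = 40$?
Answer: $\frac{4 \sqrt{4067854}}{37} \approx 218.04$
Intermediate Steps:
$Z{\left(j,c \right)} = 1 + c$
$I = 0$ ($I = 2 \left(1 - 1\right) \left(-5 - 4\right) = 2 \cdot 0 \left(-5 - 4\right) = 2 \cdot 0 \left(-9\right) = 2 \cdot 0 = 0$)
$\sqrt{50 \left(\frac{n + 7}{12 - 49} + I\right) + 47606} = \sqrt{50 \left(\frac{40 + 7}{12 - 49} + 0\right) + 47606} = \sqrt{50 \left(\frac{47}{-37} + 0\right) + 47606} = \sqrt{50 \left(47 \left(- \frac{1}{37}\right) + 0\right) + 47606} = \sqrt{50 \left(- \frac{47}{37} + 0\right) + 47606} = \sqrt{50 \left(- \frac{47}{37}\right) + 47606} = \sqrt{- \frac{2350}{37} + 47606} = \sqrt{\frac{1759072}{37}} = \frac{4 \sqrt{4067854}}{37}$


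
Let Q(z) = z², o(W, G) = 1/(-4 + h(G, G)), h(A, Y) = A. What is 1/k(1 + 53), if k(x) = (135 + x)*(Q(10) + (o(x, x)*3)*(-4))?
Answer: 25/471366 ≈ 5.3037e-5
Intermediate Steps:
o(W, G) = 1/(-4 + G)
k(x) = (100 - 12/(-4 + x))*(135 + x) (k(x) = (135 + x)*(10² + (3/(-4 + x))*(-4)) = (135 + x)*(100 + (3/(-4 + x))*(-4)) = (135 + x)*(100 - 12/(-4 + x)) = (100 - 12/(-4 + x))*(135 + x))
1/k(1 + 53) = 1/(4*(-13905 + 25*(1 + 53)² + 3272*(1 + 53))/(-4 + (1 + 53))) = 1/(4*(-13905 + 25*54² + 3272*54)/(-4 + 54)) = 1/(4*(-13905 + 25*2916 + 176688)/50) = 1/(4*(1/50)*(-13905 + 72900 + 176688)) = 1/(4*(1/50)*235683) = 1/(471366/25) = 25/471366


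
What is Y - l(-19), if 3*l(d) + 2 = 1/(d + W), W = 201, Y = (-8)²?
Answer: 11769/182 ≈ 64.665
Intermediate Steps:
Y = 64
l(d) = -⅔ + 1/(3*(201 + d)) (l(d) = -⅔ + 1/(3*(d + 201)) = -⅔ + 1/(3*(201 + d)))
Y - l(-19) = 64 - (-401 - 2*(-19))/(3*(201 - 19)) = 64 - (-401 + 38)/(3*182) = 64 - (-363)/(3*182) = 64 - 1*(-121/182) = 64 + 121/182 = 11769/182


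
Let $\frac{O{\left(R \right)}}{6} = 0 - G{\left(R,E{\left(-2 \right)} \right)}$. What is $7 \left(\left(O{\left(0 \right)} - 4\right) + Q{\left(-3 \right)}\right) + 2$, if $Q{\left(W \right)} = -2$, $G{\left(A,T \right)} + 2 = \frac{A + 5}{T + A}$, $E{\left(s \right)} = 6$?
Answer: $9$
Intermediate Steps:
$G{\left(A,T \right)} = -2 + \frac{5 + A}{A + T}$ ($G{\left(A,T \right)} = -2 + \frac{A + 5}{T + A} = -2 + \frac{5 + A}{A + T}$)
$O{\left(R \right)} = - \frac{6 \left(-7 - R\right)}{6 + R}$ ($O{\left(R \right)} = 6 \left(0 - \frac{5 - R - 12}{R + 6}\right) = 6 \left(0 - \frac{5 - R - 12}{6 + R}\right) = 6 \left(0 - \frac{-7 - R}{6 + R}\right) = 6 \left(- \frac{-7 - R}{6 + R}\right) = - \frac{6 \left(-7 - R\right)}{6 + R}$)
$7 \left(\left(O{\left(0 \right)} - 4\right) + Q{\left(-3 \right)}\right) + 2 = 7 \left(\left(\frac{6 \left(7 + 0\right)}{6 + 0} - 4\right) - 2\right) + 2 = 7 \left(\left(6 \cdot \frac{1}{6} \cdot 7 - 4\right) - 2\right) + 2 = 7 \left(\left(7 - 4\right) - 2\right) + 2 = 7 \left(3 - 2\right) + 2 = 7 \cdot 1 + 2 = 7 + 2 = 9$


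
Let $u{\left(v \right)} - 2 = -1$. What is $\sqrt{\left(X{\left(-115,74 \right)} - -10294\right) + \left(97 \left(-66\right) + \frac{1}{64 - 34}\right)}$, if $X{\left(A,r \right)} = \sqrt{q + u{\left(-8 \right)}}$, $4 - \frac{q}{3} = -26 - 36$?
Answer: $\frac{\sqrt{3502830 + 900 \sqrt{199}}}{30} \approx 62.499$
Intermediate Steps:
$q = 198$ ($q = 12 - 3 \left(-26 - 36\right) = 12 - -186 = 12 + 186 = 198$)
$u{\left(v \right)} = 1$ ($u{\left(v \right)} = 2 - 1 = 1$)
$X{\left(A,r \right)} = \sqrt{199}$ ($X{\left(A,r \right)} = \sqrt{198 + 1} = \sqrt{199}$)
$\sqrt{\left(X{\left(-115,74 \right)} - -10294\right) + \left(97 \left(-66\right) + \frac{1}{64 - 34}\right)} = \sqrt{\left(\sqrt{199} - -10294\right) + \left(97 \left(-66\right) + \frac{1}{64 - 34}\right)} = \sqrt{\left(\sqrt{199} + 10294\right) - \left(6402 - \frac{1}{30}\right)} = \sqrt{\left(10294 + \sqrt{199}\right) + \left(-6402 + \frac{1}{30}\right)} = \sqrt{\left(10294 + \sqrt{199}\right) - \frac{192059}{30}} = \sqrt{\frac{116761}{30} + \sqrt{199}}$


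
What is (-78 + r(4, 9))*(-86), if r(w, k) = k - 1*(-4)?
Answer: 5590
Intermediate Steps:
r(w, k) = 4 + k (r(w, k) = k + 4 = 4 + k)
(-78 + r(4, 9))*(-86) = (-78 + (4 + 9))*(-86) = (-78 + 13)*(-86) = -65*(-86) = 5590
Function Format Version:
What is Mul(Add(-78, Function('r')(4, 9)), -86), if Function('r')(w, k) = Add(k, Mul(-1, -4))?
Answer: 5590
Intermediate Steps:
Function('r')(w, k) = Add(4, k) (Function('r')(w, k) = Add(k, 4) = Add(4, k))
Mul(Add(-78, Function('r')(4, 9)), -86) = Mul(Add(-78, Add(4, 9)), -86) = Mul(Add(-78, 13), -86) = Mul(-65, -86) = 5590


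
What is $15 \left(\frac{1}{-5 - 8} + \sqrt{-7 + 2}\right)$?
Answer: $- \frac{15}{13} + 15 i \sqrt{5} \approx -1.1538 + 33.541 i$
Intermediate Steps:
$15 \left(\frac{1}{-5 - 8} + \sqrt{-7 + 2}\right) = 15 \left(\frac{1}{-13} + \sqrt{-5}\right) = 15 \left(- \frac{1}{13} + i \sqrt{5}\right) = - \frac{15}{13} + 15 i \sqrt{5}$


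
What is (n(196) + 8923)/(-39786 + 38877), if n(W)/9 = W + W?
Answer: -12451/909 ≈ -13.697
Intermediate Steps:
n(W) = 18*W (n(W) = 9*(W + W) = 9*(2*W) = 18*W)
(n(196) + 8923)/(-39786 + 38877) = (18*196 + 8923)/(-39786 + 38877) = (3528 + 8923)/(-909) = 12451*(-1/909) = -12451/909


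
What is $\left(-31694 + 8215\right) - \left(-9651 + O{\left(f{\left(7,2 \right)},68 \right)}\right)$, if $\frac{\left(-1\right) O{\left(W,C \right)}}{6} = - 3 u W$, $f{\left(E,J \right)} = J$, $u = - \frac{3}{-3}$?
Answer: $-13864$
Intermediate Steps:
$u = 1$ ($u = \left(-3\right) \left(- \frac{1}{3}\right) = 1$)
$O{\left(W,C \right)} = 18 W$ ($O{\left(W,C \right)} = - 6 \left(-3\right) 1 W = - 6 \left(- 3 W\right) = 18 W$)
$\left(-31694 + 8215\right) - \left(-9651 + O{\left(f{\left(7,2 \right)},68 \right)}\right) = \left(-31694 + 8215\right) + \left(9651 - 18 \cdot 2\right) = -23479 + \left(9651 - 36\right) = -23479 + 9615 = -13864$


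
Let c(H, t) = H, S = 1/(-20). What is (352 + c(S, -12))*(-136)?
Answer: -239326/5 ≈ -47865.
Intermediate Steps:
S = -1/20 ≈ -0.050000
(352 + c(S, -12))*(-136) = (352 - 1/20)*(-136) = (7039/20)*(-136) = -239326/5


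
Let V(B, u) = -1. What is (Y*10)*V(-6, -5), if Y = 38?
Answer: -380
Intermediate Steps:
(Y*10)*V(-6, -5) = (38*10)*(-1) = 380*(-1) = -380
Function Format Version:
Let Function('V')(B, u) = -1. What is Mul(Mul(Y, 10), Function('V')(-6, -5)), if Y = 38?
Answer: -380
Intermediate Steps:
Mul(Mul(Y, 10), Function('V')(-6, -5)) = Mul(Mul(38, 10), -1) = Mul(380, -1) = -380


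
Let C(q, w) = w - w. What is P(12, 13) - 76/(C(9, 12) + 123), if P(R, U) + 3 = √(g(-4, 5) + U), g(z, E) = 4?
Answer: -445/123 + √17 ≈ 0.50522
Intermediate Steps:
C(q, w) = 0
P(R, U) = -3 + √(4 + U)
P(12, 13) - 76/(C(9, 12) + 123) = (-3 + √(4 + 13)) - 76/(0 + 123) = (-3 + √17) - 76/123 = -445/123 + √17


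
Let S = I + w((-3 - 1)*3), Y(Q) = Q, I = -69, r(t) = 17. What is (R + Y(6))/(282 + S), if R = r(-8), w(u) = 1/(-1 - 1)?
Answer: 46/425 ≈ 0.10824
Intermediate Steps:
w(u) = -½ (w(u) = 1/(-2) = -½)
S = -139/2 (S = -69 - ½ = -139/2 ≈ -69.500)
R = 17
(R + Y(6))/(282 + S) = (17 + 6)/(282 - 139/2) = 23/(425/2) = 23*(2/425) = 46/425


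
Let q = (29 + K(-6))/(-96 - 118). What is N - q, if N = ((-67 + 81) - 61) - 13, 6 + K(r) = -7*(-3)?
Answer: -6398/107 ≈ -59.794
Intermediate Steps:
K(r) = 15 (K(r) = -6 - 7*(-3) = -6 + 21 = 15)
N = -60 (N = (14 - 61) - 13 = -47 - 13 = -60)
q = -22/107 (q = (29 + 15)/(-96 - 118) = 44/(-214) = 44*(-1/214) = -22/107 ≈ -0.20561)
N - q = -60 - 1*(-22/107) = -60 + 22/107 = -6398/107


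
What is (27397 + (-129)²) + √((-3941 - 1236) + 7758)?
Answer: 44038 + √2581 ≈ 44089.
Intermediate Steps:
(27397 + (-129)²) + √((-3941 - 1236) + 7758) = (27397 + 16641) + √(-5177 + 7758) = 44038 + √2581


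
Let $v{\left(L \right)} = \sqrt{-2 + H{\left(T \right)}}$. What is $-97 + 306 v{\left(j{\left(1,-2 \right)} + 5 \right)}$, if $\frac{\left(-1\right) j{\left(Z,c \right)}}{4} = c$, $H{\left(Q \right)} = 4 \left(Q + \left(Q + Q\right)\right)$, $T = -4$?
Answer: $-97 + 1530 i \sqrt{2} \approx -97.0 + 2163.7 i$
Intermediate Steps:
$H{\left(Q \right)} = 12 Q$ ($H{\left(Q \right)} = 4 \left(Q + 2 Q\right) = 4 \cdot 3 Q = 12 Q$)
$j{\left(Z,c \right)} = - 4 c$
$v{\left(L \right)} = 5 i \sqrt{2}$ ($v{\left(L \right)} = \sqrt{-2 + 12 \left(-4\right)} = \sqrt{-2 - 48} = \sqrt{-50} = 5 i \sqrt{2}$)
$-97 + 306 v{\left(j{\left(1,-2 \right)} + 5 \right)} = -97 + 306 \cdot 5 i \sqrt{2} = -97 + 1530 i \sqrt{2}$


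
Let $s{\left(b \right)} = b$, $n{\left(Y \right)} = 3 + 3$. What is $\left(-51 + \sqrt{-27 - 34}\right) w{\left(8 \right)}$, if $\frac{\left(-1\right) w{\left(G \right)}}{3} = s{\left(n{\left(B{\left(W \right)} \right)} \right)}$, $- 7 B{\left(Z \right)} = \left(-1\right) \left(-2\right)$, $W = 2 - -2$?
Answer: $918 - 18 i \sqrt{61} \approx 918.0 - 140.58 i$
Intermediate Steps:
$W = 4$ ($W = 2 + 2 = 4$)
$B{\left(Z \right)} = - \frac{2}{7}$ ($B{\left(Z \right)} = - \frac{\left(-1\right) \left(-2\right)}{7} = \left(- \frac{1}{7}\right) 2 = - \frac{2}{7}$)
$n{\left(Y \right)} = 6$
$w{\left(G \right)} = -18$ ($w{\left(G \right)} = \left(-3\right) 6 = -18$)
$\left(-51 + \sqrt{-27 - 34}\right) w{\left(8 \right)} = \left(-51 + \sqrt{-27 - 34}\right) \left(-18\right) = \left(-51 + \sqrt{-61}\right) \left(-18\right) = \left(-51 + i \sqrt{61}\right) \left(-18\right) = 918 - 18 i \sqrt{61}$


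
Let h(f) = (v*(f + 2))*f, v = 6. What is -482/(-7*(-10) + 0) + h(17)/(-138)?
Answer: -16848/805 ≈ -20.929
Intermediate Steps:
h(f) = f*(12 + 6*f) (h(f) = (6*(f + 2))*f = (6*(2 + f))*f = (12 + 6*f)*f = f*(12 + 6*f))
-482/(-7*(-10) + 0) + h(17)/(-138) = -482/(-7*(-10) + 0) + (6*17*(2 + 17))/(-138) = -482/(70 + 0) + (6*17*19)*(-1/138) = -482/70 + 1938*(-1/138) = -482*1/70 - 323/23 = -241/35 - 323/23 = -16848/805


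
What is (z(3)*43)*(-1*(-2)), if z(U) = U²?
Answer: 774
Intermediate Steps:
(z(3)*43)*(-1*(-2)) = (3²*43)*(-1*(-2)) = (9*43)*2 = 387*2 = 774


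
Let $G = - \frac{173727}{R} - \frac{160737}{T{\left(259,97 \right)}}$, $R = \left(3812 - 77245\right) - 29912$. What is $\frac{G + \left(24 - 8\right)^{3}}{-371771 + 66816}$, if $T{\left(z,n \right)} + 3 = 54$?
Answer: $- \frac{1661950644}{535764766075} \approx -0.003102$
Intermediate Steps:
$T{\left(z,n \right)} = 51$ ($T{\left(z,n \right)} = -3 + 54 = 51$)
$R = -103345$ ($R = -73433 - 29912 = -103345$)
$G = - \frac{5534168396}{1756865}$ ($G = - \frac{173727}{-103345} - \frac{160737}{51} = \left(-173727\right) \left(- \frac{1}{103345}\right) - \frac{53579}{17} = \frac{173727}{103345} - \frac{53579}{17} = - \frac{5534168396}{1756865} \approx -3150.0$)
$\frac{G + \left(24 - 8\right)^{3}}{-371771 + 66816} = \frac{- \frac{5534168396}{1756865} + \left(24 - 8\right)^{3}}{-371771 + 66816} = \frac{- \frac{5534168396}{1756865} + 16^{3}}{-304955} = \left(- \frac{5534168396}{1756865} + 4096\right) \left(- \frac{1}{304955}\right) = \frac{1661950644}{1756865} \left(- \frac{1}{304955}\right) = - \frac{1661950644}{535764766075}$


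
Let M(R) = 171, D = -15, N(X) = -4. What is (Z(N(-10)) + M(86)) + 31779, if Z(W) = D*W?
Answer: 32010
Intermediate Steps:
Z(W) = -15*W
(Z(N(-10)) + M(86)) + 31779 = (-15*(-4) + 171) + 31779 = (60 + 171) + 31779 = 231 + 31779 = 32010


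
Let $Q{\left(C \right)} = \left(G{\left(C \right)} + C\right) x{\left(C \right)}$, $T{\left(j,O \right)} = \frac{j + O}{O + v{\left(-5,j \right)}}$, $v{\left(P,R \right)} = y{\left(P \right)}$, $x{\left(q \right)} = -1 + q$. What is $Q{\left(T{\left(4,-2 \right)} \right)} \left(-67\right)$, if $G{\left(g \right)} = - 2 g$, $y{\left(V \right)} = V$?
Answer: $\frac{1206}{49} \approx 24.612$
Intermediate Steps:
$v{\left(P,R \right)} = P$
$T{\left(j,O \right)} = \frac{O + j}{-5 + O}$ ($T{\left(j,O \right)} = \frac{j + O}{O - 5} = \frac{O + j}{-5 + O}$)
$Q{\left(C \right)} = - C \left(-1 + C\right)$ ($Q{\left(C \right)} = \left(- 2 C + C\right) \left(-1 + C\right) = - C \left(-1 + C\right)$)
$Q{\left(T{\left(4,-2 \right)} \right)} \left(-67\right) = \frac{-2 + 4}{-5 - 2} \left(1 - \frac{-2 + 4}{-5 - 2}\right) \left(-67\right) = \frac{1}{-7} \cdot 2 \left(1 - \frac{1}{-7} \cdot 2\right) \left(-67\right) = \left(- \frac{1}{7}\right) 2 \left(1 - \left(- \frac{1}{7}\right) 2\right) \left(-67\right) = - \frac{2 \left(1 - - \frac{2}{7}\right)}{7} \left(-67\right) = - \frac{2 \left(1 + \frac{2}{7}\right)}{7} \left(-67\right) = \left(- \frac{2}{7}\right) \frac{9}{7} \left(-67\right) = \left(- \frac{18}{49}\right) \left(-67\right) = \frac{1206}{49}$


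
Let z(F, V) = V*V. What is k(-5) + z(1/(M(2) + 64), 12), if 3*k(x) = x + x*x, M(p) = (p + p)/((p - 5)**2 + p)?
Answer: 452/3 ≈ 150.67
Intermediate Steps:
M(p) = 2*p/(p + (-5 + p)**2) (M(p) = (2*p)/((-5 + p)**2 + p) = (2*p)/(p + (-5 + p)**2) = 2*p/(p + (-5 + p)**2))
k(x) = x/3 + x**2/3 (k(x) = (x + x*x)/3 = (x + x**2)/3 = x/3 + x**2/3)
z(F, V) = V**2
k(-5) + z(1/(M(2) + 64), 12) = (1/3)*(-5)*(1 - 5) + 12**2 = (1/3)*(-5)*(-4) + 144 = 20/3 + 144 = 452/3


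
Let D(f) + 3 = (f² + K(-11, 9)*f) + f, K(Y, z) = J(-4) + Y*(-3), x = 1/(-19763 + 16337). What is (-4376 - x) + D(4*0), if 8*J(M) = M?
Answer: -15002453/3426 ≈ -4379.0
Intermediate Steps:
J(M) = M/8
x = -1/3426 (x = 1/(-3426) = -1/3426 ≈ -0.00029189)
K(Y, z) = -½ - 3*Y (K(Y, z) = (⅛)*(-4) + Y*(-3) = -½ - 3*Y)
D(f) = -3 + f² + 67*f/2 (D(f) = -3 + ((f² + (-½ - 3*(-11))*f) + f) = -3 + ((f² + (-½ + 33)*f) + f) = -3 + ((f² + 65*f/2) + f) = -3 + (f² + 67*f/2) = -3 + f² + 67*f/2)
(-4376 - x) + D(4*0) = (-4376 - 1*(-1/3426)) + (-3 + (4*0)² + 67*(4*0)/2) = (-4376 + 1/3426) + (-3 + 0² + (67/2)*0) = -14992175/3426 + (-3 + 0 + 0) = -14992175/3426 - 3 = -15002453/3426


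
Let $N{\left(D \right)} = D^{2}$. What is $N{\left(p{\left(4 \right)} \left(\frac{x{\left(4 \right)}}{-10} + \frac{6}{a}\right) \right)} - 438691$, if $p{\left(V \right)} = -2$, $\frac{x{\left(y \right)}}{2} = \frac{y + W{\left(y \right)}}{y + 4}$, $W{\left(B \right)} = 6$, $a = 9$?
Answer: $- \frac{15792851}{36} \approx -4.3869 \cdot 10^{5}$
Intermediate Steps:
$x{\left(y \right)} = \frac{2 \left(6 + y\right)}{4 + y}$ ($x{\left(y \right)} = 2 \frac{y + 6}{y + 4} = 2 \frac{6 + y}{4 + y} = \frac{2 \left(6 + y\right)}{4 + y}$)
$N{\left(p{\left(4 \right)} \left(\frac{x{\left(4 \right)}}{-10} + \frac{6}{a}\right) \right)} - 438691 = \left(- 2 \left(\frac{2 \frac{1}{4 + 4} \left(6 + 4\right)}{-10} + \frac{6}{9}\right)\right)^{2} - 438691 = \left(- 2 \left(2 \cdot \frac{1}{8} \cdot 10 \left(- \frac{1}{10}\right) + 6 \cdot \frac{1}{9}\right)\right)^{2} - 438691 = \left(- 2 \left(2 \cdot \frac{1}{8} \cdot 10 \left(- \frac{1}{10}\right) + \frac{2}{3}\right)\right)^{2} - 438691 = \left(- 2 \left(\frac{5}{2} \left(- \frac{1}{10}\right) + \frac{2}{3}\right)\right)^{2} - 438691 = \left(- 2 \left(- \frac{1}{4} + \frac{2}{3}\right)\right)^{2} - 438691 = \left(\left(-2\right) \frac{5}{12}\right)^{2} - 438691 = \left(- \frac{5}{6}\right)^{2} - 438691 = \frac{25}{36} - 438691 = - \frac{15792851}{36}$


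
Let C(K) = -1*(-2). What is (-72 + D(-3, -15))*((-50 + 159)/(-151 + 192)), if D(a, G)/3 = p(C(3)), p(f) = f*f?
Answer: -6540/41 ≈ -159.51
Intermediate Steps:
C(K) = 2
p(f) = f²
D(a, G) = 12 (D(a, G) = 3*2² = 3*4 = 12)
(-72 + D(-3, -15))*((-50 + 159)/(-151 + 192)) = (-72 + 12)*((-50 + 159)/(-151 + 192)) = -6540/41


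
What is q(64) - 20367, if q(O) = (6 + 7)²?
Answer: -20198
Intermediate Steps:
q(O) = 169 (q(O) = 13² = 169)
q(64) - 20367 = 169 - 20367 = -20198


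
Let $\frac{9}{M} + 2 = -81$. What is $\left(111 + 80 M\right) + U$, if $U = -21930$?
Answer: $- \frac{1811697}{83} \approx -21828.0$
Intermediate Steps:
$M = - \frac{9}{83}$ ($M = \frac{9}{-2 - 81} = \frac{9}{-83} = 9 \left(- \frac{1}{83}\right) = - \frac{9}{83} \approx -0.10843$)
$\left(111 + 80 M\right) + U = \left(111 + 80 \left(- \frac{9}{83}\right)\right) - 21930 = \left(111 - \frac{720}{83}\right) - 21930 = \frac{8493}{83} - 21930 = - \frac{1811697}{83}$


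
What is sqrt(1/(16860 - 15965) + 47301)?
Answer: 2*sqrt(9472321105)/895 ≈ 217.49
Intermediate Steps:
sqrt(1/(16860 - 15965) + 47301) = sqrt(1/895 + 47301) = sqrt(42334396/895) = 2*sqrt(9472321105)/895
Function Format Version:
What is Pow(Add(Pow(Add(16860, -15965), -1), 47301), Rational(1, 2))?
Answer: Mul(Rational(2, 895), Pow(9472321105, Rational(1, 2))) ≈ 217.49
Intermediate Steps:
Pow(Add(Pow(Add(16860, -15965), -1), 47301), Rational(1, 2)) = Pow(Add(Pow(895, -1), 47301), Rational(1, 2)) = Pow(Add(Rational(1, 895), 47301), Rational(1, 2)) = Pow(Rational(42334396, 895), Rational(1, 2)) = Mul(Rational(2, 895), Pow(9472321105, Rational(1, 2)))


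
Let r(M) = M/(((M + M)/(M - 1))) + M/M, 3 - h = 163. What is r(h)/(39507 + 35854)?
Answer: -159/150722 ≈ -0.0010549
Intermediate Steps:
h = -160 (h = 3 - 1*163 = 3 - 163 = -160)
r(M) = 1/2 + M/2 (r(M) = M/(((2*M)/(-1 + M))) + 1 = M/((2*M/(-1 + M))) + 1 = M*((-1 + M)/(2*M)) + 1 = (-1/2 + M/2) + 1 = 1/2 + M/2)
r(h)/(39507 + 35854) = (1/2 + (1/2)*(-160))/(39507 + 35854) = (1/2 - 80)/75361 = -159/2*1/75361 = -159/150722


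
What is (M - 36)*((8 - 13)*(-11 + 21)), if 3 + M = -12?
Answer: 2550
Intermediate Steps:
M = -15 (M = -3 - 12 = -15)
(M - 36)*((8 - 13)*(-11 + 21)) = (-15 - 36)*((8 - 13)*(-11 + 21)) = -(-255)*10 = -51*(-50) = 2550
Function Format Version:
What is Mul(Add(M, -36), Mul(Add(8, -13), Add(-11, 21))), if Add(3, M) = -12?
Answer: 2550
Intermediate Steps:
M = -15 (M = Add(-3, -12) = -15)
Mul(Add(M, -36), Mul(Add(8, -13), Add(-11, 21))) = Mul(Add(-15, -36), Mul(Add(8, -13), Add(-11, 21))) = Mul(-51, Mul(-5, 10)) = Mul(-51, -50) = 2550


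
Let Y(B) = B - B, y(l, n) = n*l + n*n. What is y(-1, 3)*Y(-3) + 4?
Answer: 4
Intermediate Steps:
y(l, n) = n² + l*n (y(l, n) = l*n + n² = n² + l*n)
Y(B) = 0
y(-1, 3)*Y(-3) + 4 = (3*(-1 + 3))*0 + 4 = (3*2)*0 + 4 = 6*0 + 4 = 0 + 4 = 4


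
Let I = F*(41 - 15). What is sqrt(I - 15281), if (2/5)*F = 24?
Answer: I*sqrt(13721) ≈ 117.14*I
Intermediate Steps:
F = 60 (F = (5/2)*24 = 60)
I = 1560 (I = 60*(41 - 15) = 60*26 = 1560)
sqrt(I - 15281) = sqrt(1560 - 15281) = sqrt(-13721) = I*sqrt(13721)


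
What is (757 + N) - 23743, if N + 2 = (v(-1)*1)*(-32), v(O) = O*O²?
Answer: -22956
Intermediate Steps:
v(O) = O³
N = 30 (N = -2 + ((-1)³*1)*(-32) = -2 - 1*1*(-32) = -2 - 1*(-32) = -2 + 32 = 30)
(757 + N) - 23743 = (757 + 30) - 23743 = 787 - 23743 = -22956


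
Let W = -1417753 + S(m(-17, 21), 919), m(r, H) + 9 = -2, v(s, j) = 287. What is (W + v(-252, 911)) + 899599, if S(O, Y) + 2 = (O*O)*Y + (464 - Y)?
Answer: -407125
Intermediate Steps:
m(r, H) = -11 (m(r, H) = -9 - 2 = -11)
S(O, Y) = 462 - Y + Y*O² (S(O, Y) = -2 + ((O*O)*Y + (464 - Y)) = -2 + (O²*Y + (464 - Y)) = -2 + (Y*O² + (464 - Y)) = -2 + (464 - Y + Y*O²) = 462 - Y + Y*O²)
W = -1307011 (W = -1417753 + (462 - 1*919 + 919*(-11)²) = -1417753 + (462 - 919 + 919*121) = -1417753 + (462 - 919 + 111199) = -1417753 + 110742 = -1307011)
(W + v(-252, 911)) + 899599 = (-1307011 + 287) + 899599 = -1306724 + 899599 = -407125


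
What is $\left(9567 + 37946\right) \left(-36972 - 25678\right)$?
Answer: $-2976689450$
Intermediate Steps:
$\left(9567 + 37946\right) \left(-36972 - 25678\right) = 47513 \left(-62650\right) = -2976689450$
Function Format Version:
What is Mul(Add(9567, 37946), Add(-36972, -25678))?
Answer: -2976689450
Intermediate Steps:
Mul(Add(9567, 37946), Add(-36972, -25678)) = Mul(47513, -62650) = -2976689450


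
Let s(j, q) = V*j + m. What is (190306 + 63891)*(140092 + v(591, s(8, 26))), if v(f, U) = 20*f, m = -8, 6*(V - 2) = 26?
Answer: 38615574664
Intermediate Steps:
V = 19/3 (V = 2 + (⅙)*26 = 2 + 13/3 = 19/3 ≈ 6.3333)
s(j, q) = -8 + 19*j/3 (s(j, q) = 19*j/3 - 8 = -8 + 19*j/3)
(190306 + 63891)*(140092 + v(591, s(8, 26))) = (190306 + 63891)*(140092 + 20*591) = 254197*(140092 + 11820) = 254197*151912 = 38615574664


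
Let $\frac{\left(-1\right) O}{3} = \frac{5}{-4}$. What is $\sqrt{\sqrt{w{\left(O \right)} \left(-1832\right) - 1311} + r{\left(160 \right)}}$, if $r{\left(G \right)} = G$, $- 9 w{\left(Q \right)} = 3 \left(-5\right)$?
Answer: $\frac{\sqrt{1440 + 3 i \sqrt{39279}}}{3} \approx 12.905 + 2.5595 i$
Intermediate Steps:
$O = \frac{15}{4}$ ($O = - 3 \frac{5}{-4} = - 3 \cdot 5 \left(- \frac{1}{4}\right) = \left(-3\right) \left(- \frac{5}{4}\right) = \frac{15}{4} \approx 3.75$)
$w{\left(Q \right)} = \frac{5}{3}$ ($w{\left(Q \right)} = - \frac{3 \left(-5\right)}{9} = \left(- \frac{1}{9}\right) \left(-15\right) = \frac{5}{3}$)
$\sqrt{\sqrt{w{\left(O \right)} \left(-1832\right) - 1311} + r{\left(160 \right)}} = \sqrt{\sqrt{\frac{5}{3} \left(-1832\right) - 1311} + 160} = \sqrt{\sqrt{- \frac{9160}{3} - 1311} + 160} = \sqrt{\sqrt{- \frac{13093}{3}} + 160} = \sqrt{\frac{i \sqrt{39279}}{3} + 160} = \sqrt{160 + \frac{i \sqrt{39279}}{3}}$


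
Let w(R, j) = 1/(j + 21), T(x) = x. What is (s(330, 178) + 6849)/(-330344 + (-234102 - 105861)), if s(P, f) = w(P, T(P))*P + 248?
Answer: -830459/78425919 ≈ -0.010589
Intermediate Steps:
w(R, j) = 1/(21 + j)
s(P, f) = 248 + P/(21 + P) (s(P, f) = P/(21 + P) + 248 = 248 + P/(21 + P))
(s(330, 178) + 6849)/(-330344 + (-234102 - 105861)) = (3*(1736 + 83*330)/(21 + 330) + 6849)/(-330344 + (-234102 - 105861)) = (3*(1736 + 27390)/351 + 6849)/(-330344 - 339963) = (3*(1/351)*29126 + 6849)/(-670307) = (29126/117 + 6849)*(-1/670307) = (830459/117)*(-1/670307) = -830459/78425919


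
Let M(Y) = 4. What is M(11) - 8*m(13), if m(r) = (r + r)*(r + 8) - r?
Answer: -4260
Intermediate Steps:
m(r) = -r + 2*r*(8 + r) (m(r) = (2*r)*(8 + r) - r = 2*r*(8 + r) - r = -r + 2*r*(8 + r))
M(11) - 8*m(13) = 4 - 104*(15 + 2*13) = 4 - 104*(15 + 26) = 4 - 104*41 = 4 - 8*533 = 4 - 4264 = -4260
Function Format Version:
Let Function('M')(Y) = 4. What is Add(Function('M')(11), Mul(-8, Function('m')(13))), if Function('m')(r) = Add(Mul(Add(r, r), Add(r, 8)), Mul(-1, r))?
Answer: -4260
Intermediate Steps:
Function('m')(r) = Add(Mul(-1, r), Mul(2, r, Add(8, r))) (Function('m')(r) = Add(Mul(Mul(2, r), Add(8, r)), Mul(-1, r)) = Add(Mul(2, r, Add(8, r)), Mul(-1, r)) = Add(Mul(-1, r), Mul(2, r, Add(8, r))))
Add(Function('M')(11), Mul(-8, Function('m')(13))) = Add(4, Mul(-8, Mul(13, Add(15, Mul(2, 13))))) = Add(4, Mul(-8, Mul(13, Add(15, 26)))) = Add(4, Mul(-8, Mul(13, 41))) = Add(4, Mul(-8, 533)) = Add(4, -4264) = -4260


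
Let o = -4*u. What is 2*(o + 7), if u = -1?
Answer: 22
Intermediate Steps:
o = 4 (o = -4*(-1) = 4)
2*(o + 7) = 2*(4 + 7) = 2*11 = 22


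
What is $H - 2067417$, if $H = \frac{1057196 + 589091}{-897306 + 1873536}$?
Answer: $- \frac{2018272851623}{976230} \approx -2.0674 \cdot 10^{6}$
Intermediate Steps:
$H = \frac{1646287}{976230} \approx 1.6864$
$H - 2067417 = \frac{1646287}{976230} - 2067417 = - \frac{2018272851623}{976230}$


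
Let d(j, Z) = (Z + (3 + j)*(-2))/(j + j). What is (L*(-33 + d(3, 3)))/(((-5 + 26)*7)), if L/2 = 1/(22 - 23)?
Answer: 23/49 ≈ 0.46939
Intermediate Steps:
d(j, Z) = (-6 + Z - 2*j)/(2*j) (d(j, Z) = (Z + (-6 - 2*j))/((2*j)) = (-6 + Z - 2*j)*(1/(2*j)) = (-6 + Z - 2*j)/(2*j))
L = -2 (L = 2/(22 - 23) = 2/(-1) = 2*(-1) = -2)
(L*(-33 + d(3, 3)))/(((-5 + 26)*7)) = (-2*(-33 + (-3 + (1/2)*3 - 1*3)/3))/(((-5 + 26)*7)) = (-2*(-33 + (-3 + 3/2 - 3)/3))/((21*7)) = -2*(-33 + (1/3)*(-9/2))/147 = -2*(-33 - 3/2)*(1/147) = -2*(-69/2)*(1/147) = 69*(1/147) = 23/49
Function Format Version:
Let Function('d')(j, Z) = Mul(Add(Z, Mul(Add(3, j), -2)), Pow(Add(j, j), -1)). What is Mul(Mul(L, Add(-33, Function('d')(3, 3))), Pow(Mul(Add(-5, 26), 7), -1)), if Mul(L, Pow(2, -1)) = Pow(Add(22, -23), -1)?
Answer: Rational(23, 49) ≈ 0.46939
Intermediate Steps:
Function('d')(j, Z) = Mul(Rational(1, 2), Pow(j, -1), Add(-6, Z, Mul(-2, j))) (Function('d')(j, Z) = Mul(Add(Z, Add(-6, Mul(-2, j))), Pow(Mul(2, j), -1)) = Mul(Add(-6, Z, Mul(-2, j)), Mul(Rational(1, 2), Pow(j, -1))) = Mul(Rational(1, 2), Pow(j, -1), Add(-6, Z, Mul(-2, j))))
L = -2 (L = Mul(2, Pow(Add(22, -23), -1)) = Mul(2, Pow(-1, -1)) = Mul(2, -1) = -2)
Mul(Mul(L, Add(-33, Function('d')(3, 3))), Pow(Mul(Add(-5, 26), 7), -1)) = Mul(Mul(-2, Add(-33, Mul(Pow(3, -1), Add(-3, Mul(Rational(1, 2), 3), Mul(-1, 3))))), Pow(Mul(Add(-5, 26), 7), -1)) = Mul(Mul(-2, Add(-33, Mul(Rational(1, 3), Add(-3, Rational(3, 2), -3)))), Pow(Mul(21, 7), -1)) = Mul(Mul(-2, Add(-33, Mul(Rational(1, 3), Rational(-9, 2)))), Pow(147, -1)) = Mul(Mul(-2, Add(-33, Rational(-3, 2))), Rational(1, 147)) = Mul(Mul(-2, Rational(-69, 2)), Rational(1, 147)) = Mul(69, Rational(1, 147)) = Rational(23, 49)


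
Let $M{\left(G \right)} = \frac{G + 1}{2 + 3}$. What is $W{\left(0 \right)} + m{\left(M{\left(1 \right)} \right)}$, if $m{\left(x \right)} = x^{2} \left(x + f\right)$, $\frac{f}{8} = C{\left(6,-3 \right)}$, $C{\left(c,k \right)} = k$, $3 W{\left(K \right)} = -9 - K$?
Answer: $- \frac{847}{125} \approx -6.776$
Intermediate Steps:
$M{\left(G \right)} = \frac{1}{5} + \frac{G}{5}$ ($M{\left(G \right)} = \frac{1 + G}{5} = \left(1 + G\right) \frac{1}{5} = \frac{1}{5} + \frac{G}{5}$)
$W{\left(K \right)} = -3 - \frac{K}{3}$ ($W{\left(K \right)} = \frac{-9 - K}{3} = -3 - \frac{K}{3}$)
$f = -24$ ($f = 8 \left(-3\right) = -24$)
$m{\left(x \right)} = x^{2} \left(-24 + x\right)$ ($m{\left(x \right)} = x^{2} \left(x - 24\right) = x^{2} \left(-24 + x\right)$)
$W{\left(0 \right)} + m{\left(M{\left(1 \right)} \right)} = \left(-3 - 0\right) + \left(\frac{1}{5} + \frac{1}{5} \cdot 1\right)^{2} \left(-24 + \left(\frac{1}{5} + \frac{1}{5} \cdot 1\right)\right) = \left(-3 + 0\right) + \left(\frac{1}{5} + \frac{1}{5}\right)^{2} \left(-24 + \left(\frac{1}{5} + \frac{1}{5}\right)\right) = -3 + \left(\frac{2}{5}\right)^{2} \left(-24 + \frac{2}{5}\right) = -3 + \frac{4}{25} \left(- \frac{118}{5}\right) = -3 - \frac{472}{125} = - \frac{847}{125}$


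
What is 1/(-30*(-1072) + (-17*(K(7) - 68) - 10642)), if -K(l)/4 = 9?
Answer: 1/23286 ≈ 4.2944e-5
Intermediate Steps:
K(l) = -36 (K(l) = -4*9 = -36)
1/(-30*(-1072) + (-17*(K(7) - 68) - 10642)) = 1/(-30*(-1072) + (-17*(-36 - 68) - 10642)) = 1/(32160 + (-17*(-104) - 10642)) = 1/(32160 + (1768 - 10642)) = 1/(32160 - 8874) = 1/23286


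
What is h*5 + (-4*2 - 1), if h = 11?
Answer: 46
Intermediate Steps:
h*5 + (-4*2 - 1) = 11*5 + (-4*2 - 1) = 55 + (-8 - 1) = 55 - 9 = 46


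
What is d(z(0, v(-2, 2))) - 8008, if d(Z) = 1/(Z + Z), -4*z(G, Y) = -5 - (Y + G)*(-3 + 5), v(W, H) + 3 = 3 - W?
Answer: -72070/9 ≈ -8007.8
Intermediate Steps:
v(W, H) = -W (v(W, H) = -3 + (3 - W) = -W)
z(G, Y) = 5/4 + G/2 + Y/2 (z(G, Y) = -(-5 - (Y + G)*(-3 + 5))/4 = -(-5 - (G + Y)*2)/4 = -(-5 - (2*G + 2*Y))/4 = -(-5 + (-2*G - 2*Y))/4 = -(-5 - 2*G - 2*Y)/4 = 5/4 + G/2 + Y/2)
d(Z) = 1/(2*Z)
d(z(0, v(-2, 2))) - 8008 = 1/(2*(5/4 + (½)*0 + (-1*(-2))/2)) - 8008 = 1/(2*(5/4 + 0 + (½)*2)) - 8008 = 1/(2*(5/4 + 0 + 1)) - 8008 = 1/(2*(9/4)) - 8008 = (½)*(4/9) - 8008 = 2/9 - 8008 = -72070/9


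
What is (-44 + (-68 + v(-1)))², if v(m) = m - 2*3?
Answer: 14161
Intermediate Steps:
v(m) = -6 + m (v(m) = m - 6 = -6 + m)
(-44 + (-68 + v(-1)))² = (-44 + (-68 + (-6 - 1)))² = (-44 + (-68 - 7))² = (-44 - 75)² = (-119)² = 14161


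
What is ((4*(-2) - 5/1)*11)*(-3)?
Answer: 429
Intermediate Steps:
((4*(-2) - 5/1)*11)*(-3) = ((-8 - 5*1)*11)*(-3) = ((-8 - 5)*11)*(-3) = -13*11*(-3) = -143*(-3) = 429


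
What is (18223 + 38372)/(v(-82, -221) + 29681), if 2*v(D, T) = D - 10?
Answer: 11319/5927 ≈ 1.9097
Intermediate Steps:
v(D, T) = -5 + D/2 (v(D, T) = (D - 10)/2 = (-10 + D)/2 = -5 + D/2)
(18223 + 38372)/(v(-82, -221) + 29681) = (18223 + 38372)/((-5 + (½)*(-82)) + 29681) = 56595/((-5 - 41) + 29681) = 56595/(-46 + 29681) = 56595/29635 = 56595*(1/29635) = 11319/5927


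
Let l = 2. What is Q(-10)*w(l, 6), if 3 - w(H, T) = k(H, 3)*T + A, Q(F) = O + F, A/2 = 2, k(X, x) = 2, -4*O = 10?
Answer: 325/2 ≈ 162.50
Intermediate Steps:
O = -5/2 (O = -¼*10 = -5/2 ≈ -2.5000)
A = 4 (A = 2*2 = 4)
Q(F) = -5/2 + F
w(H, T) = -1 - 2*T (w(H, T) = 3 - (2*T + 4) = 3 - (4 + 2*T) = 3 + (-4 - 2*T) = -1 - 2*T)
Q(-10)*w(l, 6) = (-5/2 - 10)*(-1 - 2*6) = -25*(-1 - 12)/2 = -25/2*(-13) = 325/2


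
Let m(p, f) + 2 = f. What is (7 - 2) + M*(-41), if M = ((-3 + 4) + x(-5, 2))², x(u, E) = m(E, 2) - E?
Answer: -36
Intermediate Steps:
m(p, f) = -2 + f
x(u, E) = -E (x(u, E) = (-2 + 2) - E = 0 - E = -E)
M = 1 (M = ((-3 + 4) - 1*2)² = (1 - 2)² = (-1)² = 1)
(7 - 2) + M*(-41) = (7 - 2) + 1*(-41) = 5 - 41 = -36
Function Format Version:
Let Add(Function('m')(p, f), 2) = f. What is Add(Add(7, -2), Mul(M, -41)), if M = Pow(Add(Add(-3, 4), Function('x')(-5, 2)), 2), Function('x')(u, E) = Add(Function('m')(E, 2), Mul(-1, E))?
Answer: -36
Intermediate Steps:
Function('m')(p, f) = Add(-2, f)
Function('x')(u, E) = Mul(-1, E) (Function('x')(u, E) = Add(Add(-2, 2), Mul(-1, E)) = Add(0, Mul(-1, E)) = Mul(-1, E))
M = 1 (M = Pow(Add(Add(-3, 4), Mul(-1, 2)), 2) = Pow(Add(1, -2), 2) = Pow(-1, 2) = 1)
Add(Add(7, -2), Mul(M, -41)) = Add(Add(7, -2), Mul(1, -41)) = Add(5, -41) = -36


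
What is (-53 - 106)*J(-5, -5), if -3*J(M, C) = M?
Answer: -265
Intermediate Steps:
J(M, C) = -M/3
(-53 - 106)*J(-5, -5) = (-53 - 106)*(-1/3*(-5)) = -159*5/3 = -265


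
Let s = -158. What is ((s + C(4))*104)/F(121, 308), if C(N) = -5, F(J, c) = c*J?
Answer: -4238/9317 ≈ -0.45487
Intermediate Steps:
F(J, c) = J*c
((s + C(4))*104)/F(121, 308) = ((-158 - 5)*104)/((121*308)) = -163*104/37268 = -16952*1/37268 = -4238/9317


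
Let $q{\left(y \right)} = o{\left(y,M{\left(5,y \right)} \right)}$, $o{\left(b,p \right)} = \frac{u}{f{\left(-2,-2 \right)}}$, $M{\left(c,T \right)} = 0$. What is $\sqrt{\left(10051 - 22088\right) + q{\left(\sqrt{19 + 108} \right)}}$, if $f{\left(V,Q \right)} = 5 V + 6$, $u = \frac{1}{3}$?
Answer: $\frac{i \sqrt{433335}}{6} \approx 109.71 i$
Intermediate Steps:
$u = \frac{1}{3} \approx 0.33333$
$f{\left(V,Q \right)} = 6 + 5 V$
$o{\left(b,p \right)} = - \frac{1}{12}$ ($o{\left(b,p \right)} = \frac{1}{3 \left(6 + 5 \left(-2\right)\right)} = \frac{1}{3 \left(6 - 10\right)} = \frac{1}{3 \left(-4\right)} = \frac{1}{3} \left(- \frac{1}{4}\right) = - \frac{1}{12}$)
$q{\left(y \right)} = - \frac{1}{12}$
$\sqrt{\left(10051 - 22088\right) + q{\left(\sqrt{19 + 108} \right)}} = \sqrt{\left(10051 - 22088\right) - \frac{1}{12}} = \sqrt{-12037 - \frac{1}{12}} = \sqrt{- \frac{144445}{12}} = \frac{i \sqrt{433335}}{6}$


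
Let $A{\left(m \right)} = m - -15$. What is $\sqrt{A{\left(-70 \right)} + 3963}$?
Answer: $2 \sqrt{977} \approx 62.514$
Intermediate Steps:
$A{\left(m \right)} = 15 + m$ ($A{\left(m \right)} = m + 15 = 15 + m$)
$\sqrt{A{\left(-70 \right)} + 3963} = \sqrt{\left(15 - 70\right) + 3963} = \sqrt{-55 + 3963} = \sqrt{3908} = 2 \sqrt{977}$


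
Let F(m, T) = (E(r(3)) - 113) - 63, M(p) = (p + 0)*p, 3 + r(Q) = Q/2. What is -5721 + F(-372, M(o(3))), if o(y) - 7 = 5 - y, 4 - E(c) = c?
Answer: -11783/2 ≈ -5891.5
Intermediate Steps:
r(Q) = -3 + Q/2
E(c) = 4 - c
o(y) = 12 - y (o(y) = 7 + (5 - y) = 12 - y)
M(p) = p**2 (M(p) = p*p = p**2)
F(m, T) = -341/2 (F(m, T) = ((4 - (-3 + (1/2)*3)) - 113) - 63 = ((4 - (-3 + 3/2)) - 113) - 63 = ((4 - 1*(-3/2)) - 113) - 63 = ((4 + 3/2) - 113) - 63 = (11/2 - 113) - 63 = -215/2 - 63 = -341/2)
-5721 + F(-372, M(o(3))) = -5721 - 341/2 = -11783/2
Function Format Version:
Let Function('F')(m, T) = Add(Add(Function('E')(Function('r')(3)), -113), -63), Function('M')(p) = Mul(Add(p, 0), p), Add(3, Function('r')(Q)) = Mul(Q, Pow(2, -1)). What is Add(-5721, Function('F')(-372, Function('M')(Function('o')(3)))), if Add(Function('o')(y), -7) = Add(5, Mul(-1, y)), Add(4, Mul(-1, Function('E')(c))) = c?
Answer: Rational(-11783, 2) ≈ -5891.5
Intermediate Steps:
Function('r')(Q) = Add(-3, Mul(Rational(1, 2), Q)) (Function('r')(Q) = Add(-3, Mul(Q, Pow(2, -1))) = Add(-3, Mul(Q, Rational(1, 2))) = Add(-3, Mul(Rational(1, 2), Q)))
Function('E')(c) = Add(4, Mul(-1, c))
Function('o')(y) = Add(12, Mul(-1, y)) (Function('o')(y) = Add(7, Add(5, Mul(-1, y))) = Add(12, Mul(-1, y)))
Function('M')(p) = Pow(p, 2) (Function('M')(p) = Mul(p, p) = Pow(p, 2))
Function('F')(m, T) = Rational(-341, 2) (Function('F')(m, T) = Add(Add(Add(4, Mul(-1, Add(-3, Mul(Rational(1, 2), 3)))), -113), -63) = Add(Add(Add(4, Mul(-1, Add(-3, Rational(3, 2)))), -113), -63) = Add(Add(Add(4, Mul(-1, Rational(-3, 2))), -113), -63) = Add(Add(Add(4, Rational(3, 2)), -113), -63) = Add(Add(Rational(11, 2), -113), -63) = Add(Rational(-215, 2), -63) = Rational(-341, 2))
Add(-5721, Function('F')(-372, Function('M')(Function('o')(3)))) = Add(-5721, Rational(-341, 2)) = Rational(-11783, 2)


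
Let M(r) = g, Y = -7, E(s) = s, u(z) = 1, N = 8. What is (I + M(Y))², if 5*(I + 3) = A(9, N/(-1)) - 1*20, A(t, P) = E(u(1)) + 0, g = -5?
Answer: 3481/25 ≈ 139.24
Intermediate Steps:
M(r) = -5
A(t, P) = 1 (A(t, P) = 1 + 0 = 1)
I = -34/5 (I = -3 + (1 - 1*20)/5 = -3 + (1 - 20)/5 = -3 + (⅕)*(-19) = -3 - 19/5 = -34/5 ≈ -6.8000)
(I + M(Y))² = (-34/5 - 5)² = (-59/5)² = 3481/25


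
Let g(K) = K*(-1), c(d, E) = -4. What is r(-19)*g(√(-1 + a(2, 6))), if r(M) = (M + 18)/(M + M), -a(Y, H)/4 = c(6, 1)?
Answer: -√15/38 ≈ -0.10192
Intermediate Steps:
a(Y, H) = 16 (a(Y, H) = -4*(-4) = 16)
g(K) = -K
r(M) = (18 + M)/(2*M) (r(M) = (18 + M)/((2*M)) = (18 + M)*(1/(2*M)) = (18 + M)/(2*M))
r(-19)*g(√(-1 + a(2, 6))) = ((½)*(18 - 19)/(-19))*(-√(-1 + 16)) = ((½)*(-1/19)*(-1))*(-√15) = (-√15)/38 = -√15/38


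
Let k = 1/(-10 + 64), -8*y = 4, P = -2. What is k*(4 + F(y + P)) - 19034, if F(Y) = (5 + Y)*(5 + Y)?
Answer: -4111303/216 ≈ -19034.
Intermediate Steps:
y = -1/2 (y = -1/8*4 = -1/2 ≈ -0.50000)
k = 1/54 ≈ 0.018519
F(Y) = (5 + Y)**2
k*(4 + F(y + P)) - 19034 = (4 + (5 + (-1/2 - 2))**2)/54 - 19034 = (4 + (5 - 5/2)**2)/54 - 19034 = (4 + (5/2)**2)/54 - 19034 = (4 + 25/4)/54 - 19034 = (1/54)*(41/4) - 19034 = 41/216 - 19034 = -4111303/216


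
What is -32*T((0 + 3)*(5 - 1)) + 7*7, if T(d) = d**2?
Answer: -4559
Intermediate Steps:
-32*T((0 + 3)*(5 - 1)) + 7*7 = -32*(0 + 3)**2*(5 - 1)**2 + 7*7 = -32*(3*4)**2 + 49 = -32*12**2 + 49 = -32*144 + 49 = -4608 + 49 = -4559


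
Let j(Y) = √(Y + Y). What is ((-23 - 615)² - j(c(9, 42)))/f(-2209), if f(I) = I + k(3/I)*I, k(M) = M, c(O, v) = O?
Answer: -203522/1103 + 3*√2/2206 ≈ -184.51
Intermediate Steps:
j(Y) = √2*√Y (j(Y) = √(2*Y) = √2*√Y)
f(I) = 3 + I (f(I) = I + (3/I)*I = I + 3 = 3 + I)
((-23 - 615)² - j(c(9, 42)))/f(-2209) = ((-23 - 615)² - √2*√9)/(3 - 2209) = ((-638)² - √2*3)/(-2206) = (407044 - 3*√2)*(-1/2206) = -203522/1103 + 3*√2/2206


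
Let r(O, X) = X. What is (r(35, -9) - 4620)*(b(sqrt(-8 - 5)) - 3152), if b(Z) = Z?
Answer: 14590608 - 4629*I*sqrt(13) ≈ 1.4591e+7 - 16690.0*I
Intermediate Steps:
(r(35, -9) - 4620)*(b(sqrt(-8 - 5)) - 3152) = (-9 - 4620)*(sqrt(-8 - 5) - 3152) = -4629*(sqrt(-13) - 3152) = -4629*(I*sqrt(13) - 3152) = -4629*(-3152 + I*sqrt(13)) = 14590608 - 4629*I*sqrt(13)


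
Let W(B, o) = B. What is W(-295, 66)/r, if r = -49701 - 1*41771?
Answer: 295/91472 ≈ 0.0032250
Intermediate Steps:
r = -91472 (r = -49701 - 41771 = -91472)
W(-295, 66)/r = -295/(-91472) = -295*(-1/91472) = 295/91472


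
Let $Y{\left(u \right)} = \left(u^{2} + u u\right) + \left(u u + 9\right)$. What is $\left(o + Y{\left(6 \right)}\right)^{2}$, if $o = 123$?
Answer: $57600$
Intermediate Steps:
$Y{\left(u \right)} = 9 + 3 u^{2}$ ($Y{\left(u \right)} = \left(u^{2} + u^{2}\right) + \left(u^{2} + 9\right) = 2 u^{2} + \left(9 + u^{2}\right) = 9 + 3 u^{2}$)
$\left(o + Y{\left(6 \right)}\right)^{2} = \left(123 + \left(9 + 3 \cdot 6^{2}\right)\right)^{2} = \left(123 + \left(9 + 3 \cdot 36\right)\right)^{2} = \left(123 + \left(9 + 108\right)\right)^{2} = \left(123 + 117\right)^{2} = 240^{2} = 57600$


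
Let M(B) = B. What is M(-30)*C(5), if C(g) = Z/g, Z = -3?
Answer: 18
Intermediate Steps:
C(g) = -3/g
M(-30)*C(5) = -(-90)/5 = -30*(-3/5) = 18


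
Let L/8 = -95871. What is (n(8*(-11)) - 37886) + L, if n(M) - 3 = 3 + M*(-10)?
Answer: -803968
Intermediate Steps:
n(M) = 6 - 10*M (n(M) = 3 + (3 + M*(-10)) = 3 + (3 - 10*M) = 6 - 10*M)
L = -766968 (L = 8*(-95871) = -766968)
(n(8*(-11)) - 37886) + L = ((6 - 80*(-11)) - 37886) - 766968 = ((6 - 10*(-88)) - 37886) - 766968 = ((6 + 880) - 37886) - 766968 = (886 - 37886) - 766968 = -37000 - 766968 = -803968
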